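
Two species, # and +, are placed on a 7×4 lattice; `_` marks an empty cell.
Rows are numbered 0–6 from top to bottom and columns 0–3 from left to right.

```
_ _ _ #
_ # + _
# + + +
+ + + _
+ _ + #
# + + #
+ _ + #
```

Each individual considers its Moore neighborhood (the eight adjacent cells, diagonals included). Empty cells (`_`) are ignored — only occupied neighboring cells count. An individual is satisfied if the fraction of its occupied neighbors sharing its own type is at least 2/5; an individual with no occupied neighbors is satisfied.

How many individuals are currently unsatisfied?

6

Row 0: (0,3)# 0/1 not
Row 1: (1,1)# 1/4 not · (1,2)+ 3/5 satisfied
Row 2: (2,0)# 1/4 not · (2,1)+ 5/7 satisfied · (2,2)+ 5/6 satisfied · (2,3)+ 3/3 satisfied
Row 3: (3,0)+ 3/4 satisfied · (3,1)+ 6/7 satisfied · (3,2)+ 5/6 satisfied
Row 4: (4,0)+ 3/4 satisfied · (4,2)+ 4/6 satisfied · (4,3)# 1/4 not
Row 5: (5,0)# 0/3 not · (5,1)+ 5/6 satisfied · (5,2)+ 3/6 satisfied · (5,3)# 2/5 satisfied
Row 6: (6,0)+ 1/2 satisfied · (6,2)+ 2/4 satisfied · (6,3)# 1/3 not
Unsatisfied: (0,3), (1,1), (2,0), (4,3), (5,0), (6,3) — 6 in total.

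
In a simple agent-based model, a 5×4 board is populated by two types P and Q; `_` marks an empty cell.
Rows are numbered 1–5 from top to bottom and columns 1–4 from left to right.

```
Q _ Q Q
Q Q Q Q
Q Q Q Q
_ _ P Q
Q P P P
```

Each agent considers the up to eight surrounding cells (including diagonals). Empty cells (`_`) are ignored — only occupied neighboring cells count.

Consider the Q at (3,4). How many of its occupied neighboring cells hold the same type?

4

Occupied neighbors of (3,4): (2,3)=Q, (2,4)=Q, (3,3)=Q, (4,3)=P, (4,4)=Q.
Same type (Q): 4 of 5.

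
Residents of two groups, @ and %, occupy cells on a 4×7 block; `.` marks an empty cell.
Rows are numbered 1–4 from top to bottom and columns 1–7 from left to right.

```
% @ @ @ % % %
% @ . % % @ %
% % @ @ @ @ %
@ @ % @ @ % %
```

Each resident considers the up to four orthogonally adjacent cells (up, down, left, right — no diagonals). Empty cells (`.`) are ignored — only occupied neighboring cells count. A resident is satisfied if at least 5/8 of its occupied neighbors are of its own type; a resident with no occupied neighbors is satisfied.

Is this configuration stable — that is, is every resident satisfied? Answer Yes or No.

Row 1: (1,1)% 1/2 not · (1,2)@ 2/3 satisfied · (1,3)@ 2/2 satisfied · (1,4)@ 1/3 not · (1,5)% 2/3 satisfied · (1,6)% 2/3 satisfied · (1,7)% 2/2 satisfied
Row 2: (2,1)% 2/3 satisfied · (2,2)@ 1/3 not · (2,4)% 1/3 not · (2,5)% 2/4 not · (2,6)@ 1/4 not · (2,7)% 2/3 satisfied
Row 3: (3,1)% 2/3 satisfied · (3,2)% 1/4 not · (3,3)@ 1/3 not · (3,4)@ 3/4 satisfied · (3,5)@ 3/4 satisfied · (3,6)@ 2/4 not · (3,7)% 2/3 satisfied
Row 4: (4,1)@ 1/2 not · (4,2)@ 1/3 not · (4,3)% 0/3 not · (4,4)@ 2/3 satisfied · (4,5)@ 2/3 satisfied · (4,6)% 1/3 not · (4,7)% 2/2 satisfied
For instance (1,1) has only 1/2 same-type neighbors, below 5/8.

No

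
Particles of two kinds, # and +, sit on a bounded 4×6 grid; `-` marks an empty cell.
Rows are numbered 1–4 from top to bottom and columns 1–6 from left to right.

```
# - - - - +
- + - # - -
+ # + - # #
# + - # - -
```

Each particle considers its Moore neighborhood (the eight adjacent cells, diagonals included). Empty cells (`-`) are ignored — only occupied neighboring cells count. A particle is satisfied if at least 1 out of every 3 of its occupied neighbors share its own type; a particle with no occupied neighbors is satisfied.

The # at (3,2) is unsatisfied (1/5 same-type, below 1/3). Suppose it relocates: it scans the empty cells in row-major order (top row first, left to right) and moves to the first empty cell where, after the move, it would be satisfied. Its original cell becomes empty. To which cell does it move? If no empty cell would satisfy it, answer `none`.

Vacating (3,2). Empty cells in order:
  (1,2): 1/2 same-type → satisfied — stop here.

(1,2)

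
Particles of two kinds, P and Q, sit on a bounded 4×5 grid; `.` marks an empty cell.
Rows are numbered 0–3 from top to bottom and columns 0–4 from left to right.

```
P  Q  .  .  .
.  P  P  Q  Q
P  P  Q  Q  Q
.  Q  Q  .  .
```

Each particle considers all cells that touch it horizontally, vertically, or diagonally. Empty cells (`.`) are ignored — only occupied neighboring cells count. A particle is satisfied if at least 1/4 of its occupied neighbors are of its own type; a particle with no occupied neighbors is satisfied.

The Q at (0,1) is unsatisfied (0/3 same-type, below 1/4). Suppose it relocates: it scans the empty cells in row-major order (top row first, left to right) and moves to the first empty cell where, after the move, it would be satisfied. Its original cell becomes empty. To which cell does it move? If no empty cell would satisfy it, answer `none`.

Vacating (0,1). Empty cells in order:
  (0,2): 1/3 same-type → satisfied — stop here.

(0,2)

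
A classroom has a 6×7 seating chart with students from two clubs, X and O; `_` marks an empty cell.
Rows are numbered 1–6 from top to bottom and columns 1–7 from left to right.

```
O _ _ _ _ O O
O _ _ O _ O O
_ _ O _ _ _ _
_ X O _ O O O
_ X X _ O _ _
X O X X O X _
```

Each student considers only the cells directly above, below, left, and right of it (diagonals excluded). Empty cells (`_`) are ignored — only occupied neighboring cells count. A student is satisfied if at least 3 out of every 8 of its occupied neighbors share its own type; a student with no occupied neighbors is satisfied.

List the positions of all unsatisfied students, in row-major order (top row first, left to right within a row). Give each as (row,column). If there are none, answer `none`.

(1,1)O 1/1 ✓
(1,6)O 2/2 ✓
(1,7)O 2/2 ✓
(2,1)O 1/1 ✓
(2,4)O 0/0 ✓
(2,6)O 2/2 ✓
(2,7)O 2/2 ✓
(3,3)O 1/1 ✓
(4,2)X 1/2 ✓
(4,3)O 1/3 ✗
(4,5)O 2/2 ✓
(4,6)O 2/2 ✓
(4,7)O 1/1 ✓
(5,2)X 2/3 ✓
(5,3)X 2/3 ✓
(5,5)O 2/2 ✓
(6,1)X 0/1 ✗
(6,2)O 0/3 ✗
(6,3)X 2/3 ✓
(6,4)X 1/2 ✓
(6,5)O 1/3 ✗
(6,6)X 0/1 ✗

(4,3), (6,1), (6,2), (6,5), (6,6)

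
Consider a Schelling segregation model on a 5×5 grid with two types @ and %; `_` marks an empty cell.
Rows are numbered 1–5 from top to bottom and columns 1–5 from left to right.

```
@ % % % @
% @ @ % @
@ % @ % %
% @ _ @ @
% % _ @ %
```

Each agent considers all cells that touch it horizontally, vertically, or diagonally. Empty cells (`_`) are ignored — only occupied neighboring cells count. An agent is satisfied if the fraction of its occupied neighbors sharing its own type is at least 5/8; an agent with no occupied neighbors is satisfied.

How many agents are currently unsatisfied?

(1,1)@ 1/3 unhappy
(1,2)% 2/5 unhappy
(1,3)% 3/5 unhappy
(1,4)% 2/5 unhappy
(1,5)@ 1/3 unhappy
(2,1)% 2/5 unhappy
(2,2)@ 4/8 unhappy
(2,3)@ 2/8 unhappy
(2,4)% 4/8 unhappy
(2,5)@ 1/5 unhappy
(3,1)@ 2/5 unhappy
(3,2)% 2/7 unhappy
(3,3)@ 4/7 unhappy
(3,4)% 2/7 unhappy
(3,5)% 2/5 unhappy
(4,1)% 3/5 unhappy
(4,2)@ 2/6 unhappy
(4,4)@ 3/6 unhappy
(4,5)@ 2/5 unhappy
(5,1)% 2/3 ok
(5,2)% 2/3 ok
(5,4)@ 2/3 ok
(5,5)% 0/3 unhappy
Unsatisfied: (1,1), (1,2), (1,3), (1,4), (1,5), (2,1), (2,2), (2,3), (2,4), (2,5), (3,1), (3,2), (3,3), (3,4), (3,5), (4,1), (4,2), (4,4), (4,5), (5,5) — 20 in total.

20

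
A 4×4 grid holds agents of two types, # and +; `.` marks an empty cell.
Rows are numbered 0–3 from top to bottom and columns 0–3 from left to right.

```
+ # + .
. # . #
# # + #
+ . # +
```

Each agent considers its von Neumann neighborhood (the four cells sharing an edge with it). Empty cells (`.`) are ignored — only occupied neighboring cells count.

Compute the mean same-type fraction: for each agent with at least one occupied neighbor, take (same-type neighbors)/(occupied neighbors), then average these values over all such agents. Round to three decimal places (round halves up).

0.319

(0,0)+ 0/1
(0,1)# 1/3
(0,2)+ 0/1
(1,1)# 2/2
(1,3)# 1/1
(2,0)# 1/2
(2,1)# 2/3
(2,2)+ 0/3
(2,3)# 1/3
(3,0)+ 0/1
(3,2)# 0/2
(3,3)+ 0/2
Sum over 12 agents: 0/1 + 1/3 + 0/1 + 2/2 + 1/1 + 1/2 + 2/3 + 0/3 + 1/3 + 0/1 + 0/2 + 0/2 = 23/6; mean = 23/6 ÷ 12 = 23/72 = 0.319444… → 0.319.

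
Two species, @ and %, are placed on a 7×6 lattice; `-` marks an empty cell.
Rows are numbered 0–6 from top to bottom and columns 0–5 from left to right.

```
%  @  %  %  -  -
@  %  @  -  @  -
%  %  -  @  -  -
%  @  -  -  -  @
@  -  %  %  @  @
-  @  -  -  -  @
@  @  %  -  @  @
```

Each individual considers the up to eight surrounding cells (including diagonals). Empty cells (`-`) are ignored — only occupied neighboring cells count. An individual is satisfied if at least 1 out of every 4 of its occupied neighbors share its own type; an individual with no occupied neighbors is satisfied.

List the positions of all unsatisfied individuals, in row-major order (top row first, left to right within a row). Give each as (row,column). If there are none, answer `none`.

Row 0: (0,0)% 1/3 ok · (0,1)@ 2/5 ok · (0,2)% 2/4 ok · (0,3)% 1/3 ok
Row 1: (1,0)@ 1/5 unhappy · (1,1)% 4/7 ok · (1,2)@ 2/6 ok · (1,4)@ 1/2 ok
Row 2: (2,0)% 3/5 ok · (2,1)% 3/6 ok · (2,3)@ 2/2 ok
Row 3: (3,0)% 2/4 ok · (3,1)@ 1/5 unhappy · (3,5)@ 2/2 ok
Row 4: (4,0)@ 2/3 ok · (4,2)% 1/3 ok · (4,3)% 1/2 ok · (4,4)@ 3/4 ok · (4,5)@ 3/3 ok
Row 5: (5,1)@ 3/5 ok · (5,5)@ 4/4 ok
Row 6: (6,0)@ 2/2 ok · (6,1)@ 2/3 ok · (6,2)% 0/2 unhappy · (6,4)@ 2/2 ok · (6,5)@ 2/2 ok

(1,0), (3,1), (6,2)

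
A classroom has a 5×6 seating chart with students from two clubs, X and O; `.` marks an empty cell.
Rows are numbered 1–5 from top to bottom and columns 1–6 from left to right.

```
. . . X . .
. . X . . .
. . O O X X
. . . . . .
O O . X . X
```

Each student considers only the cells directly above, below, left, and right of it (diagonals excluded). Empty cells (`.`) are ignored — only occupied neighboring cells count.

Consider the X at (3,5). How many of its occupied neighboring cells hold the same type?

1

Occupied neighbors of (3,5): (3,4)=O, (3,6)=X.
Same type (X): 1 of 2.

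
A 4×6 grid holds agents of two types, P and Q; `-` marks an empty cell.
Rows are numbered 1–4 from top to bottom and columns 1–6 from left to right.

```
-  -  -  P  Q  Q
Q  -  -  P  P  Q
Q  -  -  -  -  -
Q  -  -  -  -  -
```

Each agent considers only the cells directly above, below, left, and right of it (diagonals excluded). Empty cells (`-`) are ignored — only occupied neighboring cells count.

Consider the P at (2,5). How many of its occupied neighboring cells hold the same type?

Occupied neighbors of (2,5): (1,5)=Q, (2,4)=P, (2,6)=Q.
Same type (P): 1 of 3.

1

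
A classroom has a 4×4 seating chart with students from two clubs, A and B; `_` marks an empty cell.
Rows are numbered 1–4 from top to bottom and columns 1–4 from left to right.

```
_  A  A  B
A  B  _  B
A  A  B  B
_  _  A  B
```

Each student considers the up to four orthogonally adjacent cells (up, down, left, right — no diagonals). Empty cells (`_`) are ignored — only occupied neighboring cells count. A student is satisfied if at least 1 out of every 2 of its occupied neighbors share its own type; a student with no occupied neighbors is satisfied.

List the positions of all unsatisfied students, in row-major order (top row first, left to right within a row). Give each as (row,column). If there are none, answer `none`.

(2,2), (3,2), (3,3), (4,3)

(1,2)A 1/2 satisfied
(1,3)A 1/2 satisfied
(1,4)B 1/2 satisfied
(2,1)A 1/2 satisfied
(2,2)B 0/3 not
(2,4)B 2/2 satisfied
(3,1)A 2/2 satisfied
(3,2)A 1/3 not
(3,3)B 1/3 not
(3,4)B 3/3 satisfied
(4,3)A 0/2 not
(4,4)B 1/2 satisfied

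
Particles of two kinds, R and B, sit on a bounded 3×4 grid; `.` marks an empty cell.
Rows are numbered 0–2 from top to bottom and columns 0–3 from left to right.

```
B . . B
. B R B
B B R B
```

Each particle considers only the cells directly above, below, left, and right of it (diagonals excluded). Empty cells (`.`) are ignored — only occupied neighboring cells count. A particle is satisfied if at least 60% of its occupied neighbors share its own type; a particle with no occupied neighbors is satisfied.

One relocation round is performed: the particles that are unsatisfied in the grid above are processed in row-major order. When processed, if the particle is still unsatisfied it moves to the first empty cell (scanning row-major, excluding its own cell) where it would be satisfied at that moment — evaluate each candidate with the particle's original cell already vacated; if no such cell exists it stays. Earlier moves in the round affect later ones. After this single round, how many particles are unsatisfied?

4

Initially unsatisfied (in order): (1,1), (1,2), (2,2), (2,3).
  (1,1) → (0,1).
  (1,2): no empty cell satisfies it; stays.
  (2,2): no empty cell satisfies it; stays.
  (2,3) → (0,2).
Resulting grid:
B B B B
. . R B
B B R .
Unsatisfied now: (1,2), (1,3), (2,1), (2,2).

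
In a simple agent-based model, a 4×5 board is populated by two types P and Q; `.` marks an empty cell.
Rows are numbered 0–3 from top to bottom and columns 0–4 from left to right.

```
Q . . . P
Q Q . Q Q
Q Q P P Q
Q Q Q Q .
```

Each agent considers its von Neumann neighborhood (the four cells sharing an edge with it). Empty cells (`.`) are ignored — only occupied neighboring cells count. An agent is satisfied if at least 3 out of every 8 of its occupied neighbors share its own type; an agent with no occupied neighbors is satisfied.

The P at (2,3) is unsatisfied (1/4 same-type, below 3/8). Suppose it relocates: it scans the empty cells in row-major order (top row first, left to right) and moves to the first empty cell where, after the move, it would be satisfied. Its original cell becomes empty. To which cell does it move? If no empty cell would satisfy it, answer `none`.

Vacating (2,3). Empty cells in order:
  (0,1): 0/2 same-type → still unsatisfied.
  (0,2): 0/0 same-type → satisfied — stop here.

(0,2)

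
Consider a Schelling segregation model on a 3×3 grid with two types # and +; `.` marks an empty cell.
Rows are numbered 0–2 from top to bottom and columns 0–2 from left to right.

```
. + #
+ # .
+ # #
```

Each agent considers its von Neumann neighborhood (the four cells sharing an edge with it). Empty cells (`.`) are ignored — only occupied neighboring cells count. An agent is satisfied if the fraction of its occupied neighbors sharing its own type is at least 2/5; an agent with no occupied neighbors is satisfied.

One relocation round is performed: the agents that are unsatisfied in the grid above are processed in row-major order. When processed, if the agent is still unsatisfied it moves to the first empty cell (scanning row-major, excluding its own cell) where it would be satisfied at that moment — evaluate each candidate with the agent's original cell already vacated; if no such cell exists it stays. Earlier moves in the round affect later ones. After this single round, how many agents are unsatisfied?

0

Initially unsatisfied (in order): (0,1), (0,2), (1,1).
  (0,1) → (0,0).
  (0,2): now satisfied by earlier moves; stays.
  (1,1): now satisfied by earlier moves; stays.
Resulting grid:
+ . #
+ # .
+ # #
All satisfied now.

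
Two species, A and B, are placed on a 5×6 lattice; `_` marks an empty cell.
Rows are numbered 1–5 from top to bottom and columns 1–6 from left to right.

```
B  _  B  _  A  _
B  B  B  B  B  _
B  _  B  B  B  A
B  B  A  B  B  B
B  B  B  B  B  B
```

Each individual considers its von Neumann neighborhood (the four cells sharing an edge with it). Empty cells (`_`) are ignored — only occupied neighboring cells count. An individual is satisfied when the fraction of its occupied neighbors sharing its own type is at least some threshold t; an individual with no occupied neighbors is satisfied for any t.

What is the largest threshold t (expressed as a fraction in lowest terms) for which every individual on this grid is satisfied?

0/1

(1,1)B 1/1
(1,3)B 1/1
(1,5)A 0/1
(2,1)B 3/3
(2,2)B 2/2
(2,3)B 4/4
(2,4)B 3/3
(2,5)B 2/3
(3,1)B 2/2
(3,3)B 2/3
(3,4)B 4/4
(3,5)B 3/4
(3,6)A 0/2
(4,1)B 3/3
(4,2)B 2/3
(4,3)A 0/4
(4,4)B 3/4
(4,5)B 4/4
(4,6)B 2/3
(5,1)B 2/2
(5,2)B 3/3
(5,3)B 2/3
(5,4)B 3/3
(5,5)B 3/3
(5,6)B 2/2
The smallest same-type fraction is 0/1 at (1,5), which reduces to 0/1. Any threshold above that leaves this individual unsatisfied.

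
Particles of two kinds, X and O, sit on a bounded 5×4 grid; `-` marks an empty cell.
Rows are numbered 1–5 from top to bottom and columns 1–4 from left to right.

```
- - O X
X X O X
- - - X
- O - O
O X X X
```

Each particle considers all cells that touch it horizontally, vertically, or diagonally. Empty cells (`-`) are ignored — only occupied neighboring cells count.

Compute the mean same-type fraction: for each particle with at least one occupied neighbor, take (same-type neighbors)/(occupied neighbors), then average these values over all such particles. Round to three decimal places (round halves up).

(1,3)O 1/4
(1,4)X 1/3
(2,1)X 1/1
(2,2)X 1/3
(2,3)O 1/5
(2,4)X 2/4
(3,4)X 1/3
(4,2)O 1/3
(4,4)O 0/3
(5,1)O 1/2
(5,2)X 1/3
(5,3)X 2/4
(5,4)X 1/2
Sum over 13 particles: 1/4 + 1/3 + 1/1 + 1/3 + 1/5 + 2/4 + 1/3 + 1/3 + 0/3 + 1/2 + 1/3 + 2/4 + 1/2 = 307/60; mean = 307/60 ÷ 13 = 307/780 = 0.393589… → 0.394.

0.394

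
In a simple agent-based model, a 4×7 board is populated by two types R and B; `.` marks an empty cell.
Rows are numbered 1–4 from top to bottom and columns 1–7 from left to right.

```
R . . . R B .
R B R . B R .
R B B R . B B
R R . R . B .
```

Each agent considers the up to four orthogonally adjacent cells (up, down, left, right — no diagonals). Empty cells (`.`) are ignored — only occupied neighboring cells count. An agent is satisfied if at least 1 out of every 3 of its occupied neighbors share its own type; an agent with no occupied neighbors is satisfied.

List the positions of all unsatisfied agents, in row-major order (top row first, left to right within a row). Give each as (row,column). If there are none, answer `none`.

(1,5), (1,6), (2,3), (2,5), (2,6)

(1,1)R 1/1 ✓
(1,5)R 0/2 ✗
(1,6)B 0/2 ✗
(2,1)R 2/3 ✓
(2,2)B 1/3 ✓
(2,3)R 0/2 ✗
(2,5)B 0/2 ✗
(2,6)R 0/3 ✗
(3,1)R 2/3 ✓
(3,2)B 2/4 ✓
(3,3)B 1/3 ✓
(3,4)R 1/2 ✓
(3,6)B 2/3 ✓
(3,7)B 1/1 ✓
(4,1)R 2/2 ✓
(4,2)R 1/2 ✓
(4,4)R 1/1 ✓
(4,6)B 1/1 ✓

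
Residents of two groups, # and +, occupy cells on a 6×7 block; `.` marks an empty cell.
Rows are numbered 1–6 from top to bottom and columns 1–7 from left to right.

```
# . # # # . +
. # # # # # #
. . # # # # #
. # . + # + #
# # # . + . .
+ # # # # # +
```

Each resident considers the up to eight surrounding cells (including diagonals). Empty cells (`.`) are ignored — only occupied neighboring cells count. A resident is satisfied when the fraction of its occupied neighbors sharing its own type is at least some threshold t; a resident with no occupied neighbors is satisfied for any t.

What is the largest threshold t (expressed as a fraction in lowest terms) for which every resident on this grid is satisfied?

(1,1)# 1/1
(1,3)# 4/4
(1,4)# 5/5
(1,5)# 4/4
(1,7)+ 0/2
(2,2)# 4/4
(2,3)# 6/6
(2,4)# 8/8
(2,5)# 7/7
(2,6)# 6/7
(2,7)# 3/4
(3,3)# 5/6
(3,4)# 6/7
(3,5)# 6/8
(3,6)# 7/8
(3,7)# 4/5
(4,2)# 4/4
(4,4)+ 1/6
(4,5)# 3/6
(4,6)+ 1/6
(4,7)# 2/3
(5,1)# 3/4
(5,2)# 5/6
(5,3)# 5/6
(5,5)+ 2/6
(6,1)+ 0/3
(6,2)# 4/5
(6,3)# 4/4
(6,4)# 3/4
(6,5)# 2/3
(6,6)# 1/3
(6,7)+ 0/1
The smallest same-type fraction is 0/2 at (1,7), which reduces to 0/1. Any threshold above that leaves this resident unsatisfied.

0/1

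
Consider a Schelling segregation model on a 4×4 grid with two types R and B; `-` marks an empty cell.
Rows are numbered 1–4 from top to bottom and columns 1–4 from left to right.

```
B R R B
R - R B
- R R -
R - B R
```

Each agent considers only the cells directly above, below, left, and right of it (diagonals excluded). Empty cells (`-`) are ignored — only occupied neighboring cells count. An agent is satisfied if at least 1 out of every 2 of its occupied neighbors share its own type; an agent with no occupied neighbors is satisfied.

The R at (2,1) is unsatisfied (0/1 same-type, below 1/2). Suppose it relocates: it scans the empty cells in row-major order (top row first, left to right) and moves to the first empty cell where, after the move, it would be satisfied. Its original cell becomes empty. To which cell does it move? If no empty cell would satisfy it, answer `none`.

Vacating (2,1). Empty cells in order:
  (2,2): 3/3 same-type → satisfied — stop here.

(2,2)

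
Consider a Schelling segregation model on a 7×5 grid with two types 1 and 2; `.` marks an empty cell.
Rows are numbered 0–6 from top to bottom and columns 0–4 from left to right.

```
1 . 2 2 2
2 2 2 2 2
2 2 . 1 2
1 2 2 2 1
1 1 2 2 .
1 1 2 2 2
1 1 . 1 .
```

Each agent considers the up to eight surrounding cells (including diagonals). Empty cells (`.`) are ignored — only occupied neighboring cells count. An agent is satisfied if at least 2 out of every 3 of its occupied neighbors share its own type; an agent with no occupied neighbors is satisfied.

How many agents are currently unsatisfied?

9

(0,0)1 0/2 not
(0,2)2 4/4 satisfied
(0,3)2 5/5 satisfied
(0,4)2 3/3 satisfied
(1,0)2 3/4 satisfied
(1,1)2 5/6 satisfied
(1,2)2 5/6 satisfied
(1,3)2 6/7 satisfied
(1,4)2 4/5 satisfied
(2,0)2 4/5 satisfied
(2,1)2 6/7 satisfied
(2,3)1 1/7 not
(2,4)2 3/5 not
(3,0)1 2/5 not
(3,1)2 4/7 not
(3,2)2 5/7 satisfied
(3,3)2 4/6 satisfied
(3,4)1 1/4 not
(4,0)1 4/5 satisfied
(4,1)1 4/8 not
(4,2)2 6/8 satisfied
(4,3)2 6/7 satisfied
(5,0)1 5/5 satisfied
(5,1)1 5/7 satisfied
(5,2)2 3/7 not
(5,3)2 4/5 satisfied
(5,4)2 2/3 satisfied
(6,0)1 3/3 satisfied
(6,1)1 3/4 satisfied
(6,3)1 0/3 not
Unsatisfied: (0,0), (2,3), (2,4), (3,0), (3,1), (3,4), (4,1), (5,2), (6,3) — 9 in total.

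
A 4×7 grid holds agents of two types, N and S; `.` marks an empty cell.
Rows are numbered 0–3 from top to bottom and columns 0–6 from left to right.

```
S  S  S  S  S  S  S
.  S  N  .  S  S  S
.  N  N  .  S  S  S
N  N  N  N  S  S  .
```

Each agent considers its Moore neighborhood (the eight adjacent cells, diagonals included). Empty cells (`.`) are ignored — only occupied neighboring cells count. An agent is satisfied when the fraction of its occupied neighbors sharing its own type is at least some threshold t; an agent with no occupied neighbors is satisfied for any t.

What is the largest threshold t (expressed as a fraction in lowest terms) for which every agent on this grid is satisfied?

(0,0)S 2/2
(0,1)S 3/4
(0,2)S 3/4
(0,3)S 3/4
(0,4)S 4/4
(0,5)S 5/5
(0,6)S 3/3
(1,1)S 3/6
(1,2)N 2/6
(1,4)S 6/6
(1,5)S 8/8
(1,6)S 5/5
(2,1)N 5/6
(2,2)N 5/6
(2,4)S 5/6
(2,5)S 7/7
(2,6)S 4/4
(3,0)N 2/2
(3,1)N 4/4
(3,2)N 4/4
(3,3)N 2/4
(3,4)S 3/4
(3,5)S 4/4
The smallest same-type fraction is 2/6 at (1,2), which reduces to 1/3. Any threshold above that leaves this agent unsatisfied.

1/3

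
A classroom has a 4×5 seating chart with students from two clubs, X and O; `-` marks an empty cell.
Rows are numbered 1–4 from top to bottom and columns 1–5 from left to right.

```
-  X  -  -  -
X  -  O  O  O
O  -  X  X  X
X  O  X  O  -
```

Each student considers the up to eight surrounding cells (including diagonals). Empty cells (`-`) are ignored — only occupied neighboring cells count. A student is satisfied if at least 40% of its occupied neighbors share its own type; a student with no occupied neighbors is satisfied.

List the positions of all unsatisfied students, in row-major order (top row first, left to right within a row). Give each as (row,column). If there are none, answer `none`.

Row 1: (1,2)X 1/2 ok
Row 2: (2,1)X 1/2 ok · (2,3)O 1/4 unhappy · (2,4)O 2/5 ok · (2,5)O 1/3 unhappy
Row 3: (3,1)O 1/3 unhappy · (3,3)X 2/6 unhappy · (3,4)X 3/7 ok · (3,5)X 1/4 unhappy
Row 4: (4,1)X 0/2 unhappy · (4,2)O 1/4 unhappy · (4,3)X 2/4 ok · (4,4)O 0/4 unhappy

(2,3), (2,5), (3,1), (3,3), (3,5), (4,1), (4,2), (4,4)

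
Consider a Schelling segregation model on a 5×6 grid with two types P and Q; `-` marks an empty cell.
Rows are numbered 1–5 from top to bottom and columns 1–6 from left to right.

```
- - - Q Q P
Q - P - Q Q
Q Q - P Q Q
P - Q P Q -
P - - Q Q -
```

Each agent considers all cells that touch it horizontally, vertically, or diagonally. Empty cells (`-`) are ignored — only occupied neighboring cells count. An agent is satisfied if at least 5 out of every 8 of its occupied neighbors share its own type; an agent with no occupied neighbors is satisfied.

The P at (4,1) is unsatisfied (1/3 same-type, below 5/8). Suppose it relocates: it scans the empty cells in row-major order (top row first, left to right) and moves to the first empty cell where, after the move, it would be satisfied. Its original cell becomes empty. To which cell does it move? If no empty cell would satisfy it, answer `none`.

Vacating (4,1). Empty cells in order:
  (1,1): 0/1 same-type → still unsatisfied.
  (1,2): 1/2 same-type → still unsatisfied.
  (1,3): 1/2 same-type → still unsatisfied.
  (2,2): 1/4 same-type → still unsatisfied.
  (2,4): 2/6 same-type → still unsatisfied.
  (3,3): 3/5 same-type → still unsatisfied.
  (4,2): 1/4 same-type → still unsatisfied.
  (4,6): 0/4 same-type → still unsatisfied.
  (5,2): 1/2 same-type → still unsatisfied.
  (5,3): 1/3 same-type → still unsatisfied.
  (5,6): 0/2 same-type → still unsatisfied.

none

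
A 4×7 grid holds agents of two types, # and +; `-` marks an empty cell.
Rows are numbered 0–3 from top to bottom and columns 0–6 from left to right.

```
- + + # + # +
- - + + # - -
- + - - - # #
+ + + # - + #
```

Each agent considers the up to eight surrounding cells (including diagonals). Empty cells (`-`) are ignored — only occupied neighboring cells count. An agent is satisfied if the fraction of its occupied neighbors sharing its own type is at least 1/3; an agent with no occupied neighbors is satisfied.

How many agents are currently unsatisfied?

5

(0,1)+ 2/2 satisfied
(0,2)+ 3/4 satisfied
(0,3)# 1/5 not
(0,4)+ 1/4 not
(0,5)# 1/3 satisfied
(0,6)+ 0/1 not
(1,2)+ 4/5 satisfied
(1,3)+ 3/5 satisfied
(1,4)# 3/5 satisfied
(2,1)+ 4/4 satisfied
(2,5)# 3/4 satisfied
(2,6)# 2/3 satisfied
(3,0)+ 2/2 satisfied
(3,1)+ 3/3 satisfied
(3,2)+ 2/3 satisfied
(3,3)# 0/1 not
(3,5)+ 0/3 not
(3,6)# 2/3 satisfied
Unsatisfied: (0,3), (0,4), (0,6), (3,3), (3,5) — 5 in total.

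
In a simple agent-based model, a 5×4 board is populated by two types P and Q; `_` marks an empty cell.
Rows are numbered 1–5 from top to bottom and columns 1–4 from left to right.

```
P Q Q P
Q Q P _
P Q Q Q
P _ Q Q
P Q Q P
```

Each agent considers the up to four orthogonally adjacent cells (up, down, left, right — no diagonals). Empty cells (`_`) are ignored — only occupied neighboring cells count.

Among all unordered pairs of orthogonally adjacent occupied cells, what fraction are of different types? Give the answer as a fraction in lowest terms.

11/24

Scan each occupied cell's neighbors to the right and below so each pair is counted once.
From row 1: 4 unlike of 6 pairs (running 4/6).
From row 2: 3 unlike of 5 pairs (running 7/11).
From row 3: 1 unlike of 6 pairs (running 8/17).
From row 4: 1 unlike of 4 pairs (running 9/21).
From row 5: 2 unlike of 3 pairs (running 11/24).
Total adjacent occupied pairs: 24; unlike-type pairs: 11.
11/24 is already in lowest terms.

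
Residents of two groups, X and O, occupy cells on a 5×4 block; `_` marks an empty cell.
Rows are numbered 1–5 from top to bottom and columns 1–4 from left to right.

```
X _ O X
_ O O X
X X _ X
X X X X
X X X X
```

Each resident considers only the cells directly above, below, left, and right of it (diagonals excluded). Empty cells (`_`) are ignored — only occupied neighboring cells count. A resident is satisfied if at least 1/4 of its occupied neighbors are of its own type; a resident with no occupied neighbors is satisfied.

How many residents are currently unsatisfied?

0

Row 1: (1,1)X 0/0 ok · (1,3)O 1/2 ok · (1,4)X 1/2 ok
Row 2: (2,2)O 1/2 ok · (2,3)O 2/3 ok · (2,4)X 2/3 ok
Row 3: (3,1)X 2/2 ok · (3,2)X 2/3 ok · (3,4)X 2/2 ok
Row 4: (4,1)X 3/3 ok · (4,2)X 4/4 ok · (4,3)X 3/3 ok · (4,4)X 3/3 ok
Row 5: (5,1)X 2/2 ok · (5,2)X 3/3 ok · (5,3)X 3/3 ok · (5,4)X 2/2 ok
Every one meets the threshold.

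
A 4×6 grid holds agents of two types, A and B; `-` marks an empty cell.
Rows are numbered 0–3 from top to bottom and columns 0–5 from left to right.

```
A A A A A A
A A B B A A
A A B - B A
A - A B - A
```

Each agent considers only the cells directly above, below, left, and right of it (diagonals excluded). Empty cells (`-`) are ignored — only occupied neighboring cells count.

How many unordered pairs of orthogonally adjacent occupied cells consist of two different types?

9

Scan each occupied cell's neighbors to the right and below so each pair is counted once.
Row 0: A(0,0)–A(0,1)= A(0,0)–A(1,0)= A(0,1)–A(0,2)= A(0,1)–A(1,1)= A(0,2)–A(0,3)= A(0,2)–B(1,2)≠ A(0,3)–A(0,4)= A(0,3)–B(1,3)≠ A(0,4)–A(0,5)= A(0,4)–A(1,4)= A(0,5)–A(1,5)=  → 2/11 unlike.
Row 1: A(1,0)–A(1,1)= A(1,0)–A(2,0)= A(1,1)–B(1,2)≠ A(1,1)–A(2,1)= B(1,2)–B(1,3)= B(1,2)–B(2,2)= B(1,3)–A(1,4)≠ A(1,4)–A(1,5)= A(1,4)–B(2,4)≠ A(1,5)–A(2,5)=  → 3/10 unlike.
Row 2: A(2,0)–A(2,1)= A(2,0)–A(3,0)= A(2,1)–B(2,2)≠ B(2,2)–A(3,2)≠ B(2,4)–A(2,5)≠ A(2,5)–A(3,5)=  → 3/6 unlike.
Row 3: A(3,2)–B(3,3)≠  → 1/1 unlike.
Total adjacent occupied pairs: 28; unlike-type pairs: 9.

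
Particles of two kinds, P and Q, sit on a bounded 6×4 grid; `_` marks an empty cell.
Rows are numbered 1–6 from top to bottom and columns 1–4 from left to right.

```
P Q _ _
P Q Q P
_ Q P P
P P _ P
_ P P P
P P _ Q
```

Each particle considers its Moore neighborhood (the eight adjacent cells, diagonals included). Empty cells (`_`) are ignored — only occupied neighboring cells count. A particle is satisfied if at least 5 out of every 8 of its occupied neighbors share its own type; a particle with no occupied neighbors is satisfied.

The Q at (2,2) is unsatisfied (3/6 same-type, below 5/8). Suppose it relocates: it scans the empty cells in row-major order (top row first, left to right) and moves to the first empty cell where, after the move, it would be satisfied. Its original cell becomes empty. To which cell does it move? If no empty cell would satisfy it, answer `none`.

Vacating (2,2). Empty cells in order:
  (1,3): 2/3 same-type → satisfied — stop here.

(1,3)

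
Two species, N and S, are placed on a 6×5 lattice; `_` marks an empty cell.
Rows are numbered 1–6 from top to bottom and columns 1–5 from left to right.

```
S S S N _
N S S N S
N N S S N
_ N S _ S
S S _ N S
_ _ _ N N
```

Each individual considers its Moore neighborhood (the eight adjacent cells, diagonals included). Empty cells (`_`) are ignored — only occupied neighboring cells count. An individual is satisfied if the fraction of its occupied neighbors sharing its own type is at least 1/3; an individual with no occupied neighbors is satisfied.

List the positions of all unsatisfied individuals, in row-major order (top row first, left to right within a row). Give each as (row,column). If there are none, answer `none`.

(1,4), (2,4), (2,5), (3,5), (5,5)

(1,1)S 2/3 ok
(1,2)S 4/5 ok
(1,3)S 3/5 ok
(1,4)N 1/4 unhappy
(2,1)N 2/5 ok
(2,2)S 5/8 ok
(2,3)S 5/8 ok
(2,4)N 2/7 unhappy
(2,5)S 1/4 unhappy
(3,1)N 3/4 ok
(3,2)N 3/7 ok
(3,3)S 4/7 ok
(3,4)S 5/7 ok
(3,5)N 1/4 unhappy
(4,2)N 2/6 ok
(4,3)S 3/6 ok
(4,5)S 2/4 ok
(5,1)S 1/2 ok
(5,2)S 2/3 ok
(5,4)N 2/5 ok
(5,5)S 1/4 unhappy
(6,4)N 2/3 ok
(6,5)N 2/3 ok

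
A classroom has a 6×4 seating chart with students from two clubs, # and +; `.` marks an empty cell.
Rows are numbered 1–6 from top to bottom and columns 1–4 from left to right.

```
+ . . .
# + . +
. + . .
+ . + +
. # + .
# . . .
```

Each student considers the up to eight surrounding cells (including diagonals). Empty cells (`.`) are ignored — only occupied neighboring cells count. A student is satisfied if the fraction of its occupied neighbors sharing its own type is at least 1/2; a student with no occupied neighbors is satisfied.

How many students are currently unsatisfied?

2

Row 1: (1,1)+ 1/2 ok
Row 2: (2,1)# 0/3 unhappy · (2,2)+ 2/3 ok · (2,4)+ 0/0 ok
Row 3: (3,2)+ 3/4 ok
Row 4: (4,1)+ 1/2 ok · (4,3)+ 3/4 ok · (4,4)+ 2/2 ok
Row 5: (5,2)# 1/4 unhappy · (5,3)+ 2/3 ok
Row 6: (6,1)# 1/1 ok
Unsatisfied: (2,1), (5,2) — 2 in total.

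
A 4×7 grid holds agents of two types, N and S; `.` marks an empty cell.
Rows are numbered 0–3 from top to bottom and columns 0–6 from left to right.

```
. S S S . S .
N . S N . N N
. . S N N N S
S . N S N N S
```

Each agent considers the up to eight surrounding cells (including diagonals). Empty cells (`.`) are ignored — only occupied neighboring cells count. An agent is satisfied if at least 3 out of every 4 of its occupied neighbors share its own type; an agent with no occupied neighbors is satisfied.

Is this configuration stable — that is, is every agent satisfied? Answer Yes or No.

No

Row 0: (0,1)S 2/3 unhappy · (0,2)S 3/4 ok · (0,3)S 2/3 unhappy · (0,5)S 0/2 unhappy
Row 1: (1,0)N 0/1 unhappy · (1,2)S 4/6 unhappy · (1,3)N 2/6 unhappy · (1,5)N 3/5 unhappy · (1,6)N 2/4 unhappy
Row 2: (2,2)S 2/5 unhappy · (2,3)N 4/7 unhappy · (2,4)N 6/7 ok · (2,5)N 5/7 unhappy · (2,6)S 1/5 unhappy
Row 3: (3,0)S 0/0 ok · (3,2)N 1/3 unhappy · (3,3)S 1/5 unhappy · (3,4)N 4/5 ok · (3,5)N 3/5 unhappy · (3,6)S 1/3 unhappy
For instance (0,1) has only 2/3 same-type neighbors, below 3/4.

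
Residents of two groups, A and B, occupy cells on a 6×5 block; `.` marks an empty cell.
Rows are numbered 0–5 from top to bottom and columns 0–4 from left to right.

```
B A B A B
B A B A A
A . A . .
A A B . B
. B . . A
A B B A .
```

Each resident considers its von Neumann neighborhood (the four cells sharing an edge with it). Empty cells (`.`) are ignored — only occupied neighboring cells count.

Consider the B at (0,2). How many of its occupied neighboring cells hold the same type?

1

Occupied neighbors of (0,2): (1,2)=B, (0,1)=A, (0,3)=A.
Same type (B): 1 of 3.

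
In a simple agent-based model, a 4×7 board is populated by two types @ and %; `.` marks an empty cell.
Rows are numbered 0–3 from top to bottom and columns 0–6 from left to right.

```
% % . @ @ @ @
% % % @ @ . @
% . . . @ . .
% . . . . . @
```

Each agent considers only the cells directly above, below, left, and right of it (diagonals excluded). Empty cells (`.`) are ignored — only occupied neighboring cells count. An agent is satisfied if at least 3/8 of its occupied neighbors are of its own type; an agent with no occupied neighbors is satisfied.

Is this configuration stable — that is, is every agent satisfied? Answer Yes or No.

Row 0: (0,0)% 2/2 satisfied · (0,1)% 2/2 satisfied · (0,3)@ 2/2 satisfied · (0,4)@ 3/3 satisfied · (0,5)@ 2/2 satisfied · (0,6)@ 2/2 satisfied
Row 1: (1,0)% 3/3 satisfied · (1,1)% 3/3 satisfied · (1,2)% 1/2 satisfied · (1,3)@ 2/3 satisfied · (1,4)@ 3/3 satisfied · (1,6)@ 1/1 satisfied
Row 2: (2,0)% 2/2 satisfied · (2,4)@ 1/1 satisfied
Row 3: (3,0)% 1/1 satisfied · (3,6)@ 0/0 satisfied
All meet the threshold, so the configuration is stable.

Yes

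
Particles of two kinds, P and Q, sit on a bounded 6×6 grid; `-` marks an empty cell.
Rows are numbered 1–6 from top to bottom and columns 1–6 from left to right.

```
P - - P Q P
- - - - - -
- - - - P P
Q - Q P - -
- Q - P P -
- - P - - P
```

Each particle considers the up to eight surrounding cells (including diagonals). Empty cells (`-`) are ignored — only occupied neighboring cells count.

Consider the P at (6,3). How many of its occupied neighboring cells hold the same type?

Occupied neighbors of (6,3): (5,2)=Q, (5,4)=P.
Same type (P): 1 of 2.

1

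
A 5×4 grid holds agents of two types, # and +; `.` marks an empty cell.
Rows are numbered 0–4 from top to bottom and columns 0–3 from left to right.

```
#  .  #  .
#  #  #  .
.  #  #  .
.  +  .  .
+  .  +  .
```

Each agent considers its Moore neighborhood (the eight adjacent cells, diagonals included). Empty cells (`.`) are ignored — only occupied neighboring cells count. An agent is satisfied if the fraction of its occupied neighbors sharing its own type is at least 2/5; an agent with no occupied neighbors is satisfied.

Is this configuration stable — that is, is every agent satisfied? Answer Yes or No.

Yes

(0,0)# 2/2 ok
(0,2)# 2/2 ok
(1,0)# 3/3 ok
(1,1)# 6/6 ok
(1,2)# 4/4 ok
(2,1)# 4/5 ok
(2,2)# 3/4 ok
(3,1)+ 2/4 ok
(4,0)+ 1/1 ok
(4,2)+ 1/1 ok
All meet the threshold, so the configuration is stable.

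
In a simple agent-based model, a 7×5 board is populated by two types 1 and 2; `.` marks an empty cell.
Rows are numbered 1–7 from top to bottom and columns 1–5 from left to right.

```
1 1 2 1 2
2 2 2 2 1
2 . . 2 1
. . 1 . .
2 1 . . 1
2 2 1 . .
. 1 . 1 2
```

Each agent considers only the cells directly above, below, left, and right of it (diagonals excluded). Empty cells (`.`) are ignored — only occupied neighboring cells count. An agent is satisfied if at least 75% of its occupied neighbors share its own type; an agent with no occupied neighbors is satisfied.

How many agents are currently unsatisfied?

Row 1: (1,1)1 1/2 unhappy · (1,2)1 1/3 unhappy · (1,3)2 1/3 unhappy · (1,4)1 0/3 unhappy · (1,5)2 0/2 unhappy
Row 2: (2,1)2 2/3 unhappy · (2,2)2 2/3 unhappy · (2,3)2 3/3 ok · (2,4)2 2/4 unhappy · (2,5)1 1/3 unhappy
Row 3: (3,1)2 1/1 ok · (3,4)2 1/2 unhappy · (3,5)1 1/2 unhappy
Row 4: (4,3)1 0/0 ok
Row 5: (5,1)2 1/2 unhappy · (5,2)1 0/2 unhappy · (5,5)1 0/0 ok
Row 6: (6,1)2 2/2 ok · (6,2)2 1/4 unhappy · (6,3)1 0/1 unhappy
Row 7: (7,2)1 0/1 unhappy · (7,4)1 0/1 unhappy · (7,5)2 0/1 unhappy
Unsatisfied: (1,1), (1,2), (1,3), (1,4), (1,5), (2,1), (2,2), (2,4), (2,5), (3,4), (3,5), (5,1), (5,2), (6,2), (6,3), (7,2), (7,4), (7,5) — 18 in total.

18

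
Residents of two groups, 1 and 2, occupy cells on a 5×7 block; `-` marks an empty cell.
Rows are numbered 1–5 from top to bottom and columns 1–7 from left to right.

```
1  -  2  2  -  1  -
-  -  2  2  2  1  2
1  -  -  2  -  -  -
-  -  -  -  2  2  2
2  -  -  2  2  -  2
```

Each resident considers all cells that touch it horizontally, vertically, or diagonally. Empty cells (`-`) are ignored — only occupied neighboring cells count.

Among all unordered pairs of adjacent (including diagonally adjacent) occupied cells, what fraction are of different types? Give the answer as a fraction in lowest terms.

Scan each occupied cell's neighbors to the right and below (and the two forward diagonals) so each pair is counted once.
Row 1: 2(1,3)–2(1,4)= 2(1,3)–2(2,3)= 2(1,3)–2(2,4)= 2(1,4)–2(2,4)= 2(1,4)–2(2,5)= 2(1,4)–2(2,3)= 1(1,6)–1(2,6)= 1(1,6)–2(2,7)≠ 1(1,6)–2(2,5)≠  → 2/9 unlike.
Row 2: 2(2,3)–2(2,4)= 2(2,3)–2(3,4)= 2(2,4)–2(2,5)= 2(2,4)–2(3,4)= 2(2,5)–1(2,6)≠ 2(2,5)–2(3,4)= 1(2,6)–2(2,7)≠  → 2/7 unlike.
Row 3: 2(3,4)–2(4,5)=  → 0/1 unlike.
Row 4: 2(4,5)–2(4,6)= 2(4,5)–2(5,5)= 2(4,5)–2(5,4)= 2(4,6)–2(4,7)= 2(4,6)–2(5,7)= 2(4,6)–2(5,5)= 2(4,7)–2(5,7)=  → 0/7 unlike.
Row 5: 2(5,4)–2(5,5)=  → 0/1 unlike.
Total adjacent occupied pairs: 25; unlike-type pairs: 4.
4/25 is already in lowest terms.

4/25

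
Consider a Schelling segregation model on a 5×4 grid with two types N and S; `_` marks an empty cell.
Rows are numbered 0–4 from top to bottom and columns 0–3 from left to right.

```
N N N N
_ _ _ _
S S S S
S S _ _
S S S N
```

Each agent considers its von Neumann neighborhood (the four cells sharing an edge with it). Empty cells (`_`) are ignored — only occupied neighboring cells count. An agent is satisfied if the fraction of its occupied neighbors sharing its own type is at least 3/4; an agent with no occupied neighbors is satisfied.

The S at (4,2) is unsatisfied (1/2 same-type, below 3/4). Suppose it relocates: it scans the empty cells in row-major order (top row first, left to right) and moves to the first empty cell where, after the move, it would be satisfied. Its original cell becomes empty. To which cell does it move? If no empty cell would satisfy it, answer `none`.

(3,2)

Vacating (4,2). Empty cells in order:
  (1,0): 1/2 same-type → still unsatisfied.
  (1,1): 1/2 same-type → still unsatisfied.
  (1,2): 1/2 same-type → still unsatisfied.
  (1,3): 1/2 same-type → still unsatisfied.
  (3,2): 2/2 same-type → satisfied — stop here.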